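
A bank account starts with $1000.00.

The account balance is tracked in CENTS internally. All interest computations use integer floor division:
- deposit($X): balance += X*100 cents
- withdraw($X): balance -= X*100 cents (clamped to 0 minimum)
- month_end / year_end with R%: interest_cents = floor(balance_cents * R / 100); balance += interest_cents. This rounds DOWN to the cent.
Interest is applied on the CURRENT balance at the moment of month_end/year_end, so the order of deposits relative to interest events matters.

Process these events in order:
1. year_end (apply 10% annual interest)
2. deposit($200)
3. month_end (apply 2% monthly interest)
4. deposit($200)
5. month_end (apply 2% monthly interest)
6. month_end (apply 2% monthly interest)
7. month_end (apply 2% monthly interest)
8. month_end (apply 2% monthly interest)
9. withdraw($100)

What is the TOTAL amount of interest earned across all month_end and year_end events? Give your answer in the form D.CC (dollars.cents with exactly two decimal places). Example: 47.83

Answer: 251.78

Derivation:
After 1 (year_end (apply 10% annual interest)): balance=$1100.00 total_interest=$100.00
After 2 (deposit($200)): balance=$1300.00 total_interest=$100.00
After 3 (month_end (apply 2% monthly interest)): balance=$1326.00 total_interest=$126.00
After 4 (deposit($200)): balance=$1526.00 total_interest=$126.00
After 5 (month_end (apply 2% monthly interest)): balance=$1556.52 total_interest=$156.52
After 6 (month_end (apply 2% monthly interest)): balance=$1587.65 total_interest=$187.65
After 7 (month_end (apply 2% monthly interest)): balance=$1619.40 total_interest=$219.40
After 8 (month_end (apply 2% monthly interest)): balance=$1651.78 total_interest=$251.78
After 9 (withdraw($100)): balance=$1551.78 total_interest=$251.78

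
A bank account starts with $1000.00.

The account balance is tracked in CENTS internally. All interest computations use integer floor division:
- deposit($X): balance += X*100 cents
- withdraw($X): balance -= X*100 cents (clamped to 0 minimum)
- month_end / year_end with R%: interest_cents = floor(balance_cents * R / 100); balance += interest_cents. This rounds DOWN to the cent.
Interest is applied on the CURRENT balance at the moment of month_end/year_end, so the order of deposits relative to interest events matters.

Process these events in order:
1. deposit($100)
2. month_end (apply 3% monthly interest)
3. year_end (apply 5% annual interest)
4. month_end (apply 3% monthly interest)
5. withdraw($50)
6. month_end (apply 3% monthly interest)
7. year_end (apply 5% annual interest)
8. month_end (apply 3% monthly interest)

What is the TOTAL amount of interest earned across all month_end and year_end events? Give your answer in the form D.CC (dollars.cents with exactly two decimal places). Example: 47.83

After 1 (deposit($100)): balance=$1100.00 total_interest=$0.00
After 2 (month_end (apply 3% monthly interest)): balance=$1133.00 total_interest=$33.00
After 3 (year_end (apply 5% annual interest)): balance=$1189.65 total_interest=$89.65
After 4 (month_end (apply 3% monthly interest)): balance=$1225.33 total_interest=$125.33
After 5 (withdraw($50)): balance=$1175.33 total_interest=$125.33
After 6 (month_end (apply 3% monthly interest)): balance=$1210.58 total_interest=$160.58
After 7 (year_end (apply 5% annual interest)): balance=$1271.10 total_interest=$221.10
After 8 (month_end (apply 3% monthly interest)): balance=$1309.23 total_interest=$259.23

Answer: 259.23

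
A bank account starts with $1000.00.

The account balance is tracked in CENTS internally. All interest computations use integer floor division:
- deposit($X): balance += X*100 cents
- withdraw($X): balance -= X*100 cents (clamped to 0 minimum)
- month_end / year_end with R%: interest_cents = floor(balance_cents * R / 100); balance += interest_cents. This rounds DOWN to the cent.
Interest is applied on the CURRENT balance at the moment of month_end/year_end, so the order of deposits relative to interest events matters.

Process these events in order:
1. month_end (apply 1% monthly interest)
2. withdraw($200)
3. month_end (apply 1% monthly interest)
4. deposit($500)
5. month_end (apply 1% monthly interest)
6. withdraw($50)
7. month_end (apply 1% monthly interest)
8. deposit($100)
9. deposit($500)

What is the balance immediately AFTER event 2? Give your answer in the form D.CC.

Answer: 810.00

Derivation:
After 1 (month_end (apply 1% monthly interest)): balance=$1010.00 total_interest=$10.00
After 2 (withdraw($200)): balance=$810.00 total_interest=$10.00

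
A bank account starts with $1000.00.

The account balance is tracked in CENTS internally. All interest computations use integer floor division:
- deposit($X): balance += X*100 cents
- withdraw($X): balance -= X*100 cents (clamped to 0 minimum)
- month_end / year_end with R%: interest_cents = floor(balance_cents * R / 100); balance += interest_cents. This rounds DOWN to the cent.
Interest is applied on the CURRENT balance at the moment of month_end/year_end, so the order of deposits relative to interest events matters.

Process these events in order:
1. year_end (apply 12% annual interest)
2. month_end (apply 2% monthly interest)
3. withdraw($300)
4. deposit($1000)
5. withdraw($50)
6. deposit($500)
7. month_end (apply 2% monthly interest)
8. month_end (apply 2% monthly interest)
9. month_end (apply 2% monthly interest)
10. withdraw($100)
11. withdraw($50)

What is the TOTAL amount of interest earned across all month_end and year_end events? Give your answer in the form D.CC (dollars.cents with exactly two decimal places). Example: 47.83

After 1 (year_end (apply 12% annual interest)): balance=$1120.00 total_interest=$120.00
After 2 (month_end (apply 2% monthly interest)): balance=$1142.40 total_interest=$142.40
After 3 (withdraw($300)): balance=$842.40 total_interest=$142.40
After 4 (deposit($1000)): balance=$1842.40 total_interest=$142.40
After 5 (withdraw($50)): balance=$1792.40 total_interest=$142.40
After 6 (deposit($500)): balance=$2292.40 total_interest=$142.40
After 7 (month_end (apply 2% monthly interest)): balance=$2338.24 total_interest=$188.24
After 8 (month_end (apply 2% monthly interest)): balance=$2385.00 total_interest=$235.00
After 9 (month_end (apply 2% monthly interest)): balance=$2432.70 total_interest=$282.70
After 10 (withdraw($100)): balance=$2332.70 total_interest=$282.70
After 11 (withdraw($50)): balance=$2282.70 total_interest=$282.70

Answer: 282.70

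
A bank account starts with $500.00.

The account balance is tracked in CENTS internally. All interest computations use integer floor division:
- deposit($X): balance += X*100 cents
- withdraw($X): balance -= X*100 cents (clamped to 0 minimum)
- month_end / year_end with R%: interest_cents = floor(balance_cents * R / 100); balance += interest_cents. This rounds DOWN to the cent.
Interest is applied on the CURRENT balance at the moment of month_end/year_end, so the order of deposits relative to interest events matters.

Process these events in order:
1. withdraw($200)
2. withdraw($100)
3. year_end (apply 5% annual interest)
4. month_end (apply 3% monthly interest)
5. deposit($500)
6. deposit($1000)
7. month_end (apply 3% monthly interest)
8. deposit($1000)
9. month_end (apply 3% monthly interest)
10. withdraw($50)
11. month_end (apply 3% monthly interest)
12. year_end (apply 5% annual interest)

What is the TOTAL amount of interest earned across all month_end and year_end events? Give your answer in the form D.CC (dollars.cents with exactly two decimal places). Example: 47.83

After 1 (withdraw($200)): balance=$300.00 total_interest=$0.00
After 2 (withdraw($100)): balance=$200.00 total_interest=$0.00
After 3 (year_end (apply 5% annual interest)): balance=$210.00 total_interest=$10.00
After 4 (month_end (apply 3% monthly interest)): balance=$216.30 total_interest=$16.30
After 5 (deposit($500)): balance=$716.30 total_interest=$16.30
After 6 (deposit($1000)): balance=$1716.30 total_interest=$16.30
After 7 (month_end (apply 3% monthly interest)): balance=$1767.78 total_interest=$67.78
After 8 (deposit($1000)): balance=$2767.78 total_interest=$67.78
After 9 (month_end (apply 3% monthly interest)): balance=$2850.81 total_interest=$150.81
After 10 (withdraw($50)): balance=$2800.81 total_interest=$150.81
After 11 (month_end (apply 3% monthly interest)): balance=$2884.83 total_interest=$234.83
After 12 (year_end (apply 5% annual interest)): balance=$3029.07 total_interest=$379.07

Answer: 379.07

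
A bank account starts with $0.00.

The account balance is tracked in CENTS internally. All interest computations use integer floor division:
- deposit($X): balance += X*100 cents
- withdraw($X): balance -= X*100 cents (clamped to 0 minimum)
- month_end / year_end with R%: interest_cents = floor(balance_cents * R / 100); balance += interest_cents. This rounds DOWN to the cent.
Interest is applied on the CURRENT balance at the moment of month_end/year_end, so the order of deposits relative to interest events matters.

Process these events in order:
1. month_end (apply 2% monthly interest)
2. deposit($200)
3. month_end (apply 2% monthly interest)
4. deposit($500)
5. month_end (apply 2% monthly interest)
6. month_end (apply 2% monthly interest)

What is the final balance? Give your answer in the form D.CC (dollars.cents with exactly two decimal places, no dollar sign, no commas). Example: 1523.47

Answer: 732.44

Derivation:
After 1 (month_end (apply 2% monthly interest)): balance=$0.00 total_interest=$0.00
After 2 (deposit($200)): balance=$200.00 total_interest=$0.00
After 3 (month_end (apply 2% monthly interest)): balance=$204.00 total_interest=$4.00
After 4 (deposit($500)): balance=$704.00 total_interest=$4.00
After 5 (month_end (apply 2% monthly interest)): balance=$718.08 total_interest=$18.08
After 6 (month_end (apply 2% monthly interest)): balance=$732.44 total_interest=$32.44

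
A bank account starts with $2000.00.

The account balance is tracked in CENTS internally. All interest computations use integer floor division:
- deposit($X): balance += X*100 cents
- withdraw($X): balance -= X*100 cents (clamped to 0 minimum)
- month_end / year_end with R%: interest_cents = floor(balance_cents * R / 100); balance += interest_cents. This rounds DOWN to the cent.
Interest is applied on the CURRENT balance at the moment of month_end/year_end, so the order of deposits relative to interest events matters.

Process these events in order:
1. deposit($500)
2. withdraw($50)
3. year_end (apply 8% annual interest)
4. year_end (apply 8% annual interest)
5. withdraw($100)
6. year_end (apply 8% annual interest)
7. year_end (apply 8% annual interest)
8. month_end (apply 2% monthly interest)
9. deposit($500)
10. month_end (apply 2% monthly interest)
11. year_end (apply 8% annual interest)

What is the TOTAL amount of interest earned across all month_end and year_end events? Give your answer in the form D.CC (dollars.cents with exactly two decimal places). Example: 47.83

After 1 (deposit($500)): balance=$2500.00 total_interest=$0.00
After 2 (withdraw($50)): balance=$2450.00 total_interest=$0.00
After 3 (year_end (apply 8% annual interest)): balance=$2646.00 total_interest=$196.00
After 4 (year_end (apply 8% annual interest)): balance=$2857.68 total_interest=$407.68
After 5 (withdraw($100)): balance=$2757.68 total_interest=$407.68
After 6 (year_end (apply 8% annual interest)): balance=$2978.29 total_interest=$628.29
After 7 (year_end (apply 8% annual interest)): balance=$3216.55 total_interest=$866.55
After 8 (month_end (apply 2% monthly interest)): balance=$3280.88 total_interest=$930.88
After 9 (deposit($500)): balance=$3780.88 total_interest=$930.88
After 10 (month_end (apply 2% monthly interest)): balance=$3856.49 total_interest=$1006.49
After 11 (year_end (apply 8% annual interest)): balance=$4165.00 total_interest=$1315.00

Answer: 1315.00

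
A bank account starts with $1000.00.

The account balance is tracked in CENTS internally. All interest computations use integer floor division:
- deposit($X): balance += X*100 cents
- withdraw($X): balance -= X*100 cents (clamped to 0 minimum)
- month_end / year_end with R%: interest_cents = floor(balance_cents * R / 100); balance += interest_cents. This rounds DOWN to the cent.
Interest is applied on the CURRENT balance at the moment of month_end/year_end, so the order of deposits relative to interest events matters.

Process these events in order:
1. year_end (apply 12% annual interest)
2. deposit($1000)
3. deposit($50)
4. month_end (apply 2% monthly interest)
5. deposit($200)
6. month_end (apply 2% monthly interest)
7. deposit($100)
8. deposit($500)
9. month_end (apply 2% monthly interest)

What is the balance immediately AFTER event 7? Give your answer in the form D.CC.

After 1 (year_end (apply 12% annual interest)): balance=$1120.00 total_interest=$120.00
After 2 (deposit($1000)): balance=$2120.00 total_interest=$120.00
After 3 (deposit($50)): balance=$2170.00 total_interest=$120.00
After 4 (month_end (apply 2% monthly interest)): balance=$2213.40 total_interest=$163.40
After 5 (deposit($200)): balance=$2413.40 total_interest=$163.40
After 6 (month_end (apply 2% monthly interest)): balance=$2461.66 total_interest=$211.66
After 7 (deposit($100)): balance=$2561.66 total_interest=$211.66

Answer: 2561.66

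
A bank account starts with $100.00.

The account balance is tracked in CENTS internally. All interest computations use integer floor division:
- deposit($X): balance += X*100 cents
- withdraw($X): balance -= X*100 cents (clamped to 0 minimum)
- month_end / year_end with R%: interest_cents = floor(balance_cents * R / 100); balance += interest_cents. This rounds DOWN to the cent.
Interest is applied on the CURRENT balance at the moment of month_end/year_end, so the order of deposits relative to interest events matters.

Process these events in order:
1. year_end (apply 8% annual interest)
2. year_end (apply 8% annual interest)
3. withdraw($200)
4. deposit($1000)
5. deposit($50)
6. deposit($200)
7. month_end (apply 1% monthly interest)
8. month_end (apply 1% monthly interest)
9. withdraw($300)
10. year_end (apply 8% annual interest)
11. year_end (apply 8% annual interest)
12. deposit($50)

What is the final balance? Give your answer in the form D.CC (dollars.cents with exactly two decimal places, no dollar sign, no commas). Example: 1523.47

Answer: 1187.36

Derivation:
After 1 (year_end (apply 8% annual interest)): balance=$108.00 total_interest=$8.00
After 2 (year_end (apply 8% annual interest)): balance=$116.64 total_interest=$16.64
After 3 (withdraw($200)): balance=$0.00 total_interest=$16.64
After 4 (deposit($1000)): balance=$1000.00 total_interest=$16.64
After 5 (deposit($50)): balance=$1050.00 total_interest=$16.64
After 6 (deposit($200)): balance=$1250.00 total_interest=$16.64
After 7 (month_end (apply 1% monthly interest)): balance=$1262.50 total_interest=$29.14
After 8 (month_end (apply 1% monthly interest)): balance=$1275.12 total_interest=$41.76
After 9 (withdraw($300)): balance=$975.12 total_interest=$41.76
After 10 (year_end (apply 8% annual interest)): balance=$1053.12 total_interest=$119.76
After 11 (year_end (apply 8% annual interest)): balance=$1137.36 total_interest=$204.00
After 12 (deposit($50)): balance=$1187.36 total_interest=$204.00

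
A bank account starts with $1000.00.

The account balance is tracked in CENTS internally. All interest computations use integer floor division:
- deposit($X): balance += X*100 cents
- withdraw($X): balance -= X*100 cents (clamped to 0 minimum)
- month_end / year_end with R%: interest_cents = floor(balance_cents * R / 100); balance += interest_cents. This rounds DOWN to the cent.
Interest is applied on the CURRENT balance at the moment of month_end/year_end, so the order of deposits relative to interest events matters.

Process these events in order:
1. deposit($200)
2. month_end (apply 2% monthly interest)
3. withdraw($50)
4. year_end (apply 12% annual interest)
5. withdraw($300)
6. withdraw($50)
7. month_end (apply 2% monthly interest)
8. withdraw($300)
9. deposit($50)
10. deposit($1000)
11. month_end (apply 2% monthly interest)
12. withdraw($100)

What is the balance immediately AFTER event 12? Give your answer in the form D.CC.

Answer: 1668.85

Derivation:
After 1 (deposit($200)): balance=$1200.00 total_interest=$0.00
After 2 (month_end (apply 2% monthly interest)): balance=$1224.00 total_interest=$24.00
After 3 (withdraw($50)): balance=$1174.00 total_interest=$24.00
After 4 (year_end (apply 12% annual interest)): balance=$1314.88 total_interest=$164.88
After 5 (withdraw($300)): balance=$1014.88 total_interest=$164.88
After 6 (withdraw($50)): balance=$964.88 total_interest=$164.88
After 7 (month_end (apply 2% monthly interest)): balance=$984.17 total_interest=$184.17
After 8 (withdraw($300)): balance=$684.17 total_interest=$184.17
After 9 (deposit($50)): balance=$734.17 total_interest=$184.17
After 10 (deposit($1000)): balance=$1734.17 total_interest=$184.17
After 11 (month_end (apply 2% monthly interest)): balance=$1768.85 total_interest=$218.85
After 12 (withdraw($100)): balance=$1668.85 total_interest=$218.85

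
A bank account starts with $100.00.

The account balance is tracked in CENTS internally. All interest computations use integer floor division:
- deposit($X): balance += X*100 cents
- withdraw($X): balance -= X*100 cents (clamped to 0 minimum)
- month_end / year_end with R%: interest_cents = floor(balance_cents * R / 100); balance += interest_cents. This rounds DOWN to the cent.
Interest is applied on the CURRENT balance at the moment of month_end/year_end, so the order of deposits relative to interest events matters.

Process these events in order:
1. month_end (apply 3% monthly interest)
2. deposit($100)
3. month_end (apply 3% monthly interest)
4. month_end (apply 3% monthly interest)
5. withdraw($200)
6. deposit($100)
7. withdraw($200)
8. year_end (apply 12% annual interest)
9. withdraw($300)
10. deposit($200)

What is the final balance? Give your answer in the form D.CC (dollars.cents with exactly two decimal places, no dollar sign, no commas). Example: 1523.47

Answer: 200.00

Derivation:
After 1 (month_end (apply 3% monthly interest)): balance=$103.00 total_interest=$3.00
After 2 (deposit($100)): balance=$203.00 total_interest=$3.00
After 3 (month_end (apply 3% monthly interest)): balance=$209.09 total_interest=$9.09
After 4 (month_end (apply 3% monthly interest)): balance=$215.36 total_interest=$15.36
After 5 (withdraw($200)): balance=$15.36 total_interest=$15.36
After 6 (deposit($100)): balance=$115.36 total_interest=$15.36
After 7 (withdraw($200)): balance=$0.00 total_interest=$15.36
After 8 (year_end (apply 12% annual interest)): balance=$0.00 total_interest=$15.36
After 9 (withdraw($300)): balance=$0.00 total_interest=$15.36
After 10 (deposit($200)): balance=$200.00 total_interest=$15.36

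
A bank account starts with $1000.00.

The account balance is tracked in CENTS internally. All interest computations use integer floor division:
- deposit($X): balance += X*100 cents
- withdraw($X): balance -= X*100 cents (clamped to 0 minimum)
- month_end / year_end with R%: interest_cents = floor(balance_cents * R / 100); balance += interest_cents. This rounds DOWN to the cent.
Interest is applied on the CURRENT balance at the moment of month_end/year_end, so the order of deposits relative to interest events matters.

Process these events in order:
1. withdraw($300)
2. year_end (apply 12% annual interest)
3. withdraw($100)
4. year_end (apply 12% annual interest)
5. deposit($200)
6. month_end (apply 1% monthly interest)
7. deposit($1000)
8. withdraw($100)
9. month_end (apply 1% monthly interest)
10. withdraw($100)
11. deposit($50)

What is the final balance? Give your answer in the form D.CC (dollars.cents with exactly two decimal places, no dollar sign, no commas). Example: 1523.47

Answer: 1844.49

Derivation:
After 1 (withdraw($300)): balance=$700.00 total_interest=$0.00
After 2 (year_end (apply 12% annual interest)): balance=$784.00 total_interest=$84.00
After 3 (withdraw($100)): balance=$684.00 total_interest=$84.00
After 4 (year_end (apply 12% annual interest)): balance=$766.08 total_interest=$166.08
After 5 (deposit($200)): balance=$966.08 total_interest=$166.08
After 6 (month_end (apply 1% monthly interest)): balance=$975.74 total_interest=$175.74
After 7 (deposit($1000)): balance=$1975.74 total_interest=$175.74
After 8 (withdraw($100)): balance=$1875.74 total_interest=$175.74
After 9 (month_end (apply 1% monthly interest)): balance=$1894.49 total_interest=$194.49
After 10 (withdraw($100)): balance=$1794.49 total_interest=$194.49
After 11 (deposit($50)): balance=$1844.49 total_interest=$194.49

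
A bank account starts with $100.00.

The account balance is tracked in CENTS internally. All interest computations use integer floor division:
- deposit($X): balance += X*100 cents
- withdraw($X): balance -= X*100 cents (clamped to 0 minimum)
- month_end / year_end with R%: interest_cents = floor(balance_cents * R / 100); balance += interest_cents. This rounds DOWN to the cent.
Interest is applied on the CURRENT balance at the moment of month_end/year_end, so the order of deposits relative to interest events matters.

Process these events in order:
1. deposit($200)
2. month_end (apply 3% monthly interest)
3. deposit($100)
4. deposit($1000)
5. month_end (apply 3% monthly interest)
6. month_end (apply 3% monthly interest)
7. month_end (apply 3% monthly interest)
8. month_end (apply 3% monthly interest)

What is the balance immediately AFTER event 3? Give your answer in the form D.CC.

Answer: 409.00

Derivation:
After 1 (deposit($200)): balance=$300.00 total_interest=$0.00
After 2 (month_end (apply 3% monthly interest)): balance=$309.00 total_interest=$9.00
After 3 (deposit($100)): balance=$409.00 total_interest=$9.00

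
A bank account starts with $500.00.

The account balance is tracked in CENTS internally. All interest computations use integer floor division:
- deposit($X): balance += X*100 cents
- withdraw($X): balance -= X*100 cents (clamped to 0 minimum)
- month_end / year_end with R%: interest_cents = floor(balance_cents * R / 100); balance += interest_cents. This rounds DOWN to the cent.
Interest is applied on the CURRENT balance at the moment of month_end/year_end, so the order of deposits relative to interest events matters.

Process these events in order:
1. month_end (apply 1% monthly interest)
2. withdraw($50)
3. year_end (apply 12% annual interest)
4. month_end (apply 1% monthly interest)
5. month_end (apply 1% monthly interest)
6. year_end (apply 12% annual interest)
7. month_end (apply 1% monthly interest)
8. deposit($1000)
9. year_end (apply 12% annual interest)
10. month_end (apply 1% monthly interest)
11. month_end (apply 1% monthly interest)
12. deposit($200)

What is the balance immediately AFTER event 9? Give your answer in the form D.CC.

Answer: 1778.58

Derivation:
After 1 (month_end (apply 1% monthly interest)): balance=$505.00 total_interest=$5.00
After 2 (withdraw($50)): balance=$455.00 total_interest=$5.00
After 3 (year_end (apply 12% annual interest)): balance=$509.60 total_interest=$59.60
After 4 (month_end (apply 1% monthly interest)): balance=$514.69 total_interest=$64.69
After 5 (month_end (apply 1% monthly interest)): balance=$519.83 total_interest=$69.83
After 6 (year_end (apply 12% annual interest)): balance=$582.20 total_interest=$132.20
After 7 (month_end (apply 1% monthly interest)): balance=$588.02 total_interest=$138.02
After 8 (deposit($1000)): balance=$1588.02 total_interest=$138.02
After 9 (year_end (apply 12% annual interest)): balance=$1778.58 total_interest=$328.58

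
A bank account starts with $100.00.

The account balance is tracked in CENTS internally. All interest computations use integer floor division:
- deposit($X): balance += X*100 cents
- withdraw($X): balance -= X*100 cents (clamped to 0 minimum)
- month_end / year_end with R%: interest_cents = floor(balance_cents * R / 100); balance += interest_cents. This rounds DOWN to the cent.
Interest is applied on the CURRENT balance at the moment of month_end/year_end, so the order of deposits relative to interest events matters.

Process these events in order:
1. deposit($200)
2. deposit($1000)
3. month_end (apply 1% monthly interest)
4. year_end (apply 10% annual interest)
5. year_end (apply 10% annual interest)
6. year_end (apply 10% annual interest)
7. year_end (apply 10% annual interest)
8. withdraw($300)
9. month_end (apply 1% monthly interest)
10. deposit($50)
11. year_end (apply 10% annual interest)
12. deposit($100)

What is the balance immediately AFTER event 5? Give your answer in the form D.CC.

Answer: 1588.73

Derivation:
After 1 (deposit($200)): balance=$300.00 total_interest=$0.00
After 2 (deposit($1000)): balance=$1300.00 total_interest=$0.00
After 3 (month_end (apply 1% monthly interest)): balance=$1313.00 total_interest=$13.00
After 4 (year_end (apply 10% annual interest)): balance=$1444.30 total_interest=$144.30
After 5 (year_end (apply 10% annual interest)): balance=$1588.73 total_interest=$288.73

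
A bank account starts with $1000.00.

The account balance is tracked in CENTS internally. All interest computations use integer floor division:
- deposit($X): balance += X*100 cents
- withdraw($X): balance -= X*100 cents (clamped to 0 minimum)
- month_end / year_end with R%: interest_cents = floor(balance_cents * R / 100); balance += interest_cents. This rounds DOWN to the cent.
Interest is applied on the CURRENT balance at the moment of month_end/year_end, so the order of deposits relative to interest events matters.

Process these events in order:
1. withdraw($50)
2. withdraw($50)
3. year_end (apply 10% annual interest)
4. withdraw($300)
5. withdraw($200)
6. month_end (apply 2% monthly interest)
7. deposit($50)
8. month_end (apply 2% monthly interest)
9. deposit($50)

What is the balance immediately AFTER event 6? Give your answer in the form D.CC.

After 1 (withdraw($50)): balance=$950.00 total_interest=$0.00
After 2 (withdraw($50)): balance=$900.00 total_interest=$0.00
After 3 (year_end (apply 10% annual interest)): balance=$990.00 total_interest=$90.00
After 4 (withdraw($300)): balance=$690.00 total_interest=$90.00
After 5 (withdraw($200)): balance=$490.00 total_interest=$90.00
After 6 (month_end (apply 2% monthly interest)): balance=$499.80 total_interest=$99.80

Answer: 499.80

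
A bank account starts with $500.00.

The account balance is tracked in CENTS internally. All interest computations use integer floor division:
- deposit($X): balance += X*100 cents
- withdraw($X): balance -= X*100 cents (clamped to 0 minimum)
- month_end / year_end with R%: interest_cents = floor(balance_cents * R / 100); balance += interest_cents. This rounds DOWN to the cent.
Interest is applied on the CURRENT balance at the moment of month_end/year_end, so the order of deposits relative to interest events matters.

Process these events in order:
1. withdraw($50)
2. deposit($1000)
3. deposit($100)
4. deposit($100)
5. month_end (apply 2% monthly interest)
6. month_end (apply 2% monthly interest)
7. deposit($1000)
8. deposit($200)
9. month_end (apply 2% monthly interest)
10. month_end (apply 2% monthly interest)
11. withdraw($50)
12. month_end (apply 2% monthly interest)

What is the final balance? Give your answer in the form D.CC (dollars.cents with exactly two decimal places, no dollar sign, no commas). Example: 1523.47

After 1 (withdraw($50)): balance=$450.00 total_interest=$0.00
After 2 (deposit($1000)): balance=$1450.00 total_interest=$0.00
After 3 (deposit($100)): balance=$1550.00 total_interest=$0.00
After 4 (deposit($100)): balance=$1650.00 total_interest=$0.00
After 5 (month_end (apply 2% monthly interest)): balance=$1683.00 total_interest=$33.00
After 6 (month_end (apply 2% monthly interest)): balance=$1716.66 total_interest=$66.66
After 7 (deposit($1000)): balance=$2716.66 total_interest=$66.66
After 8 (deposit($200)): balance=$2916.66 total_interest=$66.66
After 9 (month_end (apply 2% monthly interest)): balance=$2974.99 total_interest=$124.99
After 10 (month_end (apply 2% monthly interest)): balance=$3034.48 total_interest=$184.48
After 11 (withdraw($50)): balance=$2984.48 total_interest=$184.48
After 12 (month_end (apply 2% monthly interest)): balance=$3044.16 total_interest=$244.16

Answer: 3044.16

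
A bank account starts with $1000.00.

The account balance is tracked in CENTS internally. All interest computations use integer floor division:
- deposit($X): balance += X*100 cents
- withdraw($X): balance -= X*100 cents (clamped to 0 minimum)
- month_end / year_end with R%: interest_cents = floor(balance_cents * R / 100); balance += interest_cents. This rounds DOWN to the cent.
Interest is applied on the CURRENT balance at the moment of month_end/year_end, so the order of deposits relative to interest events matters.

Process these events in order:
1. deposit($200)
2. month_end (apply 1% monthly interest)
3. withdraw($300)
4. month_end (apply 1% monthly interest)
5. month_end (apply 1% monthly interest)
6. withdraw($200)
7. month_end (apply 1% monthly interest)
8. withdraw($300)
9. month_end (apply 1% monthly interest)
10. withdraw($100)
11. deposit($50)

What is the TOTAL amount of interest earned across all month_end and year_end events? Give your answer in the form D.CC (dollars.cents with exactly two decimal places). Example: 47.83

After 1 (deposit($200)): balance=$1200.00 total_interest=$0.00
After 2 (month_end (apply 1% monthly interest)): balance=$1212.00 total_interest=$12.00
After 3 (withdraw($300)): balance=$912.00 total_interest=$12.00
After 4 (month_end (apply 1% monthly interest)): balance=$921.12 total_interest=$21.12
After 5 (month_end (apply 1% monthly interest)): balance=$930.33 total_interest=$30.33
After 6 (withdraw($200)): balance=$730.33 total_interest=$30.33
After 7 (month_end (apply 1% monthly interest)): balance=$737.63 total_interest=$37.63
After 8 (withdraw($300)): balance=$437.63 total_interest=$37.63
After 9 (month_end (apply 1% monthly interest)): balance=$442.00 total_interest=$42.00
After 10 (withdraw($100)): balance=$342.00 total_interest=$42.00
After 11 (deposit($50)): balance=$392.00 total_interest=$42.00

Answer: 42.00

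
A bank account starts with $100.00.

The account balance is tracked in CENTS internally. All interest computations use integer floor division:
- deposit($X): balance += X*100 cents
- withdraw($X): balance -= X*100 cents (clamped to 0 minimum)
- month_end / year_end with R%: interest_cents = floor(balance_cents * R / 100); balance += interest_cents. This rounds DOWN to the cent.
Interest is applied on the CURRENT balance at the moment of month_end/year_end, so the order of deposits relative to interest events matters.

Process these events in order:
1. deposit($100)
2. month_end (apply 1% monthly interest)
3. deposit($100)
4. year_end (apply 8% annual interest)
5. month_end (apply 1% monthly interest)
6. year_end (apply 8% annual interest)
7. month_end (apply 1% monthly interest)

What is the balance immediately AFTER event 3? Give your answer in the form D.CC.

After 1 (deposit($100)): balance=$200.00 total_interest=$0.00
After 2 (month_end (apply 1% monthly interest)): balance=$202.00 total_interest=$2.00
After 3 (deposit($100)): balance=$302.00 total_interest=$2.00

Answer: 302.00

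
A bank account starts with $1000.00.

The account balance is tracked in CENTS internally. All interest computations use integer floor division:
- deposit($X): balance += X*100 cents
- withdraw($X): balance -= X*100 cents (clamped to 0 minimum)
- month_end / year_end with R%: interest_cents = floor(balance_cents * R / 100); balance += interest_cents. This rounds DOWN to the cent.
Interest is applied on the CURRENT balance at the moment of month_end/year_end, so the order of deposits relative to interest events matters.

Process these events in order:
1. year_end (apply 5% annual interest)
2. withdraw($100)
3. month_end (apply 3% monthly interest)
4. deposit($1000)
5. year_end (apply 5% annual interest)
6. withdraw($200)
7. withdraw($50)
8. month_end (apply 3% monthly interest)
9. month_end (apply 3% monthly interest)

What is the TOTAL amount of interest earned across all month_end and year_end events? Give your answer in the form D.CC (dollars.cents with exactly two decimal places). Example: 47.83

After 1 (year_end (apply 5% annual interest)): balance=$1050.00 total_interest=$50.00
After 2 (withdraw($100)): balance=$950.00 total_interest=$50.00
After 3 (month_end (apply 3% monthly interest)): balance=$978.50 total_interest=$78.50
After 4 (deposit($1000)): balance=$1978.50 total_interest=$78.50
After 5 (year_end (apply 5% annual interest)): balance=$2077.42 total_interest=$177.42
After 6 (withdraw($200)): balance=$1877.42 total_interest=$177.42
After 7 (withdraw($50)): balance=$1827.42 total_interest=$177.42
After 8 (month_end (apply 3% monthly interest)): balance=$1882.24 total_interest=$232.24
After 9 (month_end (apply 3% monthly interest)): balance=$1938.70 total_interest=$288.70

Answer: 288.70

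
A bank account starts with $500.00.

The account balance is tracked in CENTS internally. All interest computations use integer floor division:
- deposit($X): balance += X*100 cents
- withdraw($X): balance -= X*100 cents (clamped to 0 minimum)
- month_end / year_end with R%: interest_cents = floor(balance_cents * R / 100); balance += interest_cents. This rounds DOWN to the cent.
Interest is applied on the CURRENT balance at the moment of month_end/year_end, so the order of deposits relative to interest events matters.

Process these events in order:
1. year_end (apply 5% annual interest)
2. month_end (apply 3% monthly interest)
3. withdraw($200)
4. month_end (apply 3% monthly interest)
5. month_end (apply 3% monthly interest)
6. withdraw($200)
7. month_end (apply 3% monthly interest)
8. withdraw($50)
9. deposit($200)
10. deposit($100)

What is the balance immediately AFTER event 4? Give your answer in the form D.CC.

Answer: 350.97

Derivation:
After 1 (year_end (apply 5% annual interest)): balance=$525.00 total_interest=$25.00
After 2 (month_end (apply 3% monthly interest)): balance=$540.75 total_interest=$40.75
After 3 (withdraw($200)): balance=$340.75 total_interest=$40.75
After 4 (month_end (apply 3% monthly interest)): balance=$350.97 total_interest=$50.97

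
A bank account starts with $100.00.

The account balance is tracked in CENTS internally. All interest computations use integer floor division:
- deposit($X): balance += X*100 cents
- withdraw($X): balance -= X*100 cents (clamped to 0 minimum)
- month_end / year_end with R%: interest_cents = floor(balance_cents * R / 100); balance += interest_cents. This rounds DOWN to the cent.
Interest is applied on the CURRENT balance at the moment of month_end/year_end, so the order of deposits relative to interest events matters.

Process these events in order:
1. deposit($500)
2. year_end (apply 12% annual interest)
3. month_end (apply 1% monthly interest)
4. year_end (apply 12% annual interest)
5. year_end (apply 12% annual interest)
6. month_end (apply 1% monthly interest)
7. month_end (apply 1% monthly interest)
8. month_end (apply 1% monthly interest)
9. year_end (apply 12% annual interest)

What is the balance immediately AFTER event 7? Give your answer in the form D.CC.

After 1 (deposit($500)): balance=$600.00 total_interest=$0.00
After 2 (year_end (apply 12% annual interest)): balance=$672.00 total_interest=$72.00
After 3 (month_end (apply 1% monthly interest)): balance=$678.72 total_interest=$78.72
After 4 (year_end (apply 12% annual interest)): balance=$760.16 total_interest=$160.16
After 5 (year_end (apply 12% annual interest)): balance=$851.37 total_interest=$251.37
After 6 (month_end (apply 1% monthly interest)): balance=$859.88 total_interest=$259.88
After 7 (month_end (apply 1% monthly interest)): balance=$868.47 total_interest=$268.47

Answer: 868.47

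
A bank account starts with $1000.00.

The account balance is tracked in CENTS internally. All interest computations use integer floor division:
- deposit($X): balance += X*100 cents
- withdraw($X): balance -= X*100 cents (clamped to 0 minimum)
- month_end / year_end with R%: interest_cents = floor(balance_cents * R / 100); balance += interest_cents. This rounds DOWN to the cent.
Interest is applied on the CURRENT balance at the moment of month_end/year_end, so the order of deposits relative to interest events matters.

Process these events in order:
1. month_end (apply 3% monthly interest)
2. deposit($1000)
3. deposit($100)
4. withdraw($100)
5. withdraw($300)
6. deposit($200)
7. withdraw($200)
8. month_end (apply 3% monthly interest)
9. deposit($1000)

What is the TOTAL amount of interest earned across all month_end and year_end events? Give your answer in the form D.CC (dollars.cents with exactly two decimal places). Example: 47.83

Answer: 81.90

Derivation:
After 1 (month_end (apply 3% monthly interest)): balance=$1030.00 total_interest=$30.00
After 2 (deposit($1000)): balance=$2030.00 total_interest=$30.00
After 3 (deposit($100)): balance=$2130.00 total_interest=$30.00
After 4 (withdraw($100)): balance=$2030.00 total_interest=$30.00
After 5 (withdraw($300)): balance=$1730.00 total_interest=$30.00
After 6 (deposit($200)): balance=$1930.00 total_interest=$30.00
After 7 (withdraw($200)): balance=$1730.00 total_interest=$30.00
After 8 (month_end (apply 3% monthly interest)): balance=$1781.90 total_interest=$81.90
After 9 (deposit($1000)): balance=$2781.90 total_interest=$81.90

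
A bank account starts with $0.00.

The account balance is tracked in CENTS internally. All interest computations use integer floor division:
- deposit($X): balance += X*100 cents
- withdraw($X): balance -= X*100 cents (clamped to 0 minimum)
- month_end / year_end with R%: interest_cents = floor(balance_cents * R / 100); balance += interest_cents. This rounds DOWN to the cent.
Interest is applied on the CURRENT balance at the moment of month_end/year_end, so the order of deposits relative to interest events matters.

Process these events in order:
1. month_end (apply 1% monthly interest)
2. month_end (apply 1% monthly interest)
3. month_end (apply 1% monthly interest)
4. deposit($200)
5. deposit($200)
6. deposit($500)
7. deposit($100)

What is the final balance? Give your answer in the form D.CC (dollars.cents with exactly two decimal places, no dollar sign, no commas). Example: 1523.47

Answer: 1000.00

Derivation:
After 1 (month_end (apply 1% monthly interest)): balance=$0.00 total_interest=$0.00
After 2 (month_end (apply 1% monthly interest)): balance=$0.00 total_interest=$0.00
After 3 (month_end (apply 1% monthly interest)): balance=$0.00 total_interest=$0.00
After 4 (deposit($200)): balance=$200.00 total_interest=$0.00
After 5 (deposit($200)): balance=$400.00 total_interest=$0.00
After 6 (deposit($500)): balance=$900.00 total_interest=$0.00
After 7 (deposit($100)): balance=$1000.00 total_interest=$0.00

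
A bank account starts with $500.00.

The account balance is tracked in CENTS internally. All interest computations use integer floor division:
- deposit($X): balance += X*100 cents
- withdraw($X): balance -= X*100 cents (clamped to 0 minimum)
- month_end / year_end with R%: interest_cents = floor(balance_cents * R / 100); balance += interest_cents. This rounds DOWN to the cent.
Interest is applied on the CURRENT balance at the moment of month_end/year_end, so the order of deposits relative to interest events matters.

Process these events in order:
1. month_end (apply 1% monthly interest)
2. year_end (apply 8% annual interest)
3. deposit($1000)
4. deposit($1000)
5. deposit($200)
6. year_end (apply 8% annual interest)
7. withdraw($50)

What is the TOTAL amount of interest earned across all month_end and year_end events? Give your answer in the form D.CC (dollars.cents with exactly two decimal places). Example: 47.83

After 1 (month_end (apply 1% monthly interest)): balance=$505.00 total_interest=$5.00
After 2 (year_end (apply 8% annual interest)): balance=$545.40 total_interest=$45.40
After 3 (deposit($1000)): balance=$1545.40 total_interest=$45.40
After 4 (deposit($1000)): balance=$2545.40 total_interest=$45.40
After 5 (deposit($200)): balance=$2745.40 total_interest=$45.40
After 6 (year_end (apply 8% annual interest)): balance=$2965.03 total_interest=$265.03
After 7 (withdraw($50)): balance=$2915.03 total_interest=$265.03

Answer: 265.03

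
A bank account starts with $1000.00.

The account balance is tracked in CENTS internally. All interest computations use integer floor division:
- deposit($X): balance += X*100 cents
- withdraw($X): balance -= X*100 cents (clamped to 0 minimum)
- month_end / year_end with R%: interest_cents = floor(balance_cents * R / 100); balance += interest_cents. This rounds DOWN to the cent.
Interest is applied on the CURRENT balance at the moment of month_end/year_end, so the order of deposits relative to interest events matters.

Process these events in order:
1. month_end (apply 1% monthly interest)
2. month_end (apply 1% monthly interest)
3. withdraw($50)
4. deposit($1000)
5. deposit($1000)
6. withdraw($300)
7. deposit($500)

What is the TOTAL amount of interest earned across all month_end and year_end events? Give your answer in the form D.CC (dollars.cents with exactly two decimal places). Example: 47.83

After 1 (month_end (apply 1% monthly interest)): balance=$1010.00 total_interest=$10.00
After 2 (month_end (apply 1% monthly interest)): balance=$1020.10 total_interest=$20.10
After 3 (withdraw($50)): balance=$970.10 total_interest=$20.10
After 4 (deposit($1000)): balance=$1970.10 total_interest=$20.10
After 5 (deposit($1000)): balance=$2970.10 total_interest=$20.10
After 6 (withdraw($300)): balance=$2670.10 total_interest=$20.10
After 7 (deposit($500)): balance=$3170.10 total_interest=$20.10

Answer: 20.10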